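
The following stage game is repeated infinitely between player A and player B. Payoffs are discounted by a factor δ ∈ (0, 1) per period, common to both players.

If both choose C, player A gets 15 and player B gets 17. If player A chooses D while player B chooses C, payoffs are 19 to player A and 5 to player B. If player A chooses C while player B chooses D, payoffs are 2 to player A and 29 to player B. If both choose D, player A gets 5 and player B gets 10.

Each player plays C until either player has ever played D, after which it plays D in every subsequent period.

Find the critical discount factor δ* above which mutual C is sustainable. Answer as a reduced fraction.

12/19

player A's threshold: (19−15)/(19−5) = 2/7.
player B's threshold: (29−17)/(29−10) = 12/19.
2/7 < 12/19, so player B binds and δ* = 12/19.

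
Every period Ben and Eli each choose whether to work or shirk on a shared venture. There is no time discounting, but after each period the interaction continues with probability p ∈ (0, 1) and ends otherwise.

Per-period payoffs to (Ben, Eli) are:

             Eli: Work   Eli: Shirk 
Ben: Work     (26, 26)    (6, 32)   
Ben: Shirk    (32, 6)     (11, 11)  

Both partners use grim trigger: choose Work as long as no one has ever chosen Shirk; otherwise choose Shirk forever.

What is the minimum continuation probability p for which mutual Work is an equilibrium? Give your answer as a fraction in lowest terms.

With no time discounting, the continuation probability p plays the role of the discount factor.
Grim-trigger IC: 26/(1−p) ≥ 32 + 11p/(1−p) ⇒ p ≥ (32−26)/(32−11) = 2/7.

2/7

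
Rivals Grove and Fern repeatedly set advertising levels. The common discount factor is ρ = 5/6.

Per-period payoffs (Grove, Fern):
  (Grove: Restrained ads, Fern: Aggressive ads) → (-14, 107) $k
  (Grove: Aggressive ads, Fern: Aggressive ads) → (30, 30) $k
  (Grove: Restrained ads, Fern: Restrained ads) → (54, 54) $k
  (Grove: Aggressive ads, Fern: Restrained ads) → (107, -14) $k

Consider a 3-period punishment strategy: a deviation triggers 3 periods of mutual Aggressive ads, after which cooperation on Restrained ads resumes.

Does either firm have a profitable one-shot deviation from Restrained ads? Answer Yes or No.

Yes

Comparing payoff streams over the 4 periods until play realigns: cooperate → 54(1+ρ+…+ρ^3); deviate → 107 + 30(ρ+…+ρ^3).
Cooperation is sustained iff (54−30)(ρ+…+ρ^3) ≥ 107−54.
ρ+…+ρ^3 = 5/6·(1−(5/6)^3)/(1−5/6) = 2.1065, and (107−54)/(54−30) = 2.2083.
2.1065 < 2.2083, so cooperation is not sustainable.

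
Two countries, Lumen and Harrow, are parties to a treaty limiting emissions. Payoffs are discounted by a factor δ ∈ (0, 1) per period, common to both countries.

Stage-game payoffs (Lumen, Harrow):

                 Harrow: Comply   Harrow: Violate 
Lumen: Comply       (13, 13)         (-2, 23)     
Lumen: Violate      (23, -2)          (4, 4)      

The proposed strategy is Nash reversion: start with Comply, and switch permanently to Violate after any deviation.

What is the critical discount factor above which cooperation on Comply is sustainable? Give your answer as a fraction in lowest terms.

10/19

One-period gain from deviating is 23 − 13 = 10. The loss is 13 − 4 = 9 in every subsequent period, with present value 9·δ/(1−δ).
Deviation is unprofitable when 9·δ/(1−δ) ≥ 10, i.e. δ/(1−δ) ≥ 10/9.
Equivalently δ ≥ 10/(10+9) = 10/19.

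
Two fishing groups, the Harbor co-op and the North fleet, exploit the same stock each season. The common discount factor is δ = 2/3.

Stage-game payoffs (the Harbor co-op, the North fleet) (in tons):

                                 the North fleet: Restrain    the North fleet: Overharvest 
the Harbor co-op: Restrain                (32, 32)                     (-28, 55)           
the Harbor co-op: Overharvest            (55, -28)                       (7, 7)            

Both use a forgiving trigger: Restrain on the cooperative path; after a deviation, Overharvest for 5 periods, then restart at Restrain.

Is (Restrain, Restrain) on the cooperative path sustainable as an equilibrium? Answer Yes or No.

A one-shot deviation gives 55 now, then 7 for 5 periods, then back to 32.
Gain from deviating: (55−32) today; loss: (32−7) in each of the next 5 periods.
No-deviation condition: (32−7)(δ+…+δ^5) ≥ 55−32, i.e. δ+…+δ^5 ≥ 23/25.
At δ = 2/3: δ+…+δ^5 = 1.7366 ≥ 0.9200.
So cooperation is sustainable.

Yes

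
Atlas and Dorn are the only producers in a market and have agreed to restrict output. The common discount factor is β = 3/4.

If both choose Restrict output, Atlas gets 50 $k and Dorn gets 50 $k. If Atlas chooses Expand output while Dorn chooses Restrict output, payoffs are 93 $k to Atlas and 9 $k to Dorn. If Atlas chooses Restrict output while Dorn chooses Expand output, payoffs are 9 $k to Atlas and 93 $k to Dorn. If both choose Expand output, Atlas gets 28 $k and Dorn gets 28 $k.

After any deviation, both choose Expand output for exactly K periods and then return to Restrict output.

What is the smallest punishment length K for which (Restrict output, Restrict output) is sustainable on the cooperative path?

No profitable deviation requires (50−28)(β+…+β^K) ≥ 93−50, i.e. β+…+β^K ≥ 43/22 ≈ 1.9545.
With β = 3/4, the partial sums are K=1: 0.7500, K=2: 1.3125, K=3: 1.7344, K=4: 2.0508.
K = 4 is the first length at which the sum reaches 1.9545.

4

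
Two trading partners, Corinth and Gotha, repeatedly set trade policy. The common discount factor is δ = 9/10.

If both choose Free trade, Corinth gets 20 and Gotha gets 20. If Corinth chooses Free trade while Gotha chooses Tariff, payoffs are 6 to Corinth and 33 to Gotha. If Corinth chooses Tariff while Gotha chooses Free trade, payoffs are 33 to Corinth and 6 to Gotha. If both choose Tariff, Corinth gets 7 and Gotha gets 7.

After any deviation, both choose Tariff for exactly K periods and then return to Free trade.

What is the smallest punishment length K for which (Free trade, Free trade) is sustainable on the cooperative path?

2

IC: δ(1−δ^K)/(1−δ) ≥ (33−20)/(20−7) = 1.
With δ = 9/10: need 1 − δ^K ≥ 1·(1−9/10)/(9/10), i.e. δ^K ≤ 0.8889.
Since (9/10)^1 = 0.9000 and (9/10)^2 = 0.8100, the smallest such K is 2.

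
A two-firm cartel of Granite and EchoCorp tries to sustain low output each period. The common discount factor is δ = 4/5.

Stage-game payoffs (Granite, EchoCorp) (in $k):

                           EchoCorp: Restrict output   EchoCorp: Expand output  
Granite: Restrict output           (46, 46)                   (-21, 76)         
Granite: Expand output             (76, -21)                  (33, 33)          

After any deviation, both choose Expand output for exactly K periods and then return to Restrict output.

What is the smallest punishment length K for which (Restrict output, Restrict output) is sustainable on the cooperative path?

No profitable deviation requires (46−33)(δ+…+δ^K) ≥ 76−46, i.e. δ+…+δ^K ≥ 30/13 ≈ 2.3077.
With δ = 4/5, the partial sums are K=1: 0.8000, K=2: 1.4400, K=3: 1.9520, K=4: 2.3616.
K = 4 is the first length at which the sum reaches 2.3077.

4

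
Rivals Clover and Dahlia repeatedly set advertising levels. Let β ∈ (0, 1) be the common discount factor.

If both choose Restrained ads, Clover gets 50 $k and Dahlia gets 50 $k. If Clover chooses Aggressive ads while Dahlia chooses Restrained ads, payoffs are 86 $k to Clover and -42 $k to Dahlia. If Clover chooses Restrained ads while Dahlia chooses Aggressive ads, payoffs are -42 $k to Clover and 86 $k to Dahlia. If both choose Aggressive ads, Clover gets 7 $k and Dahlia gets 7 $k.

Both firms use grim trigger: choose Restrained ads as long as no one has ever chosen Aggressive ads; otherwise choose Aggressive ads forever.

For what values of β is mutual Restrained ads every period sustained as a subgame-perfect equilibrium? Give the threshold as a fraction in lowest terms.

50/(1−β) ≥ 86 + 7β/(1−β)
50 ≥ 86 − 79β
β ≥ 36/79.

36/79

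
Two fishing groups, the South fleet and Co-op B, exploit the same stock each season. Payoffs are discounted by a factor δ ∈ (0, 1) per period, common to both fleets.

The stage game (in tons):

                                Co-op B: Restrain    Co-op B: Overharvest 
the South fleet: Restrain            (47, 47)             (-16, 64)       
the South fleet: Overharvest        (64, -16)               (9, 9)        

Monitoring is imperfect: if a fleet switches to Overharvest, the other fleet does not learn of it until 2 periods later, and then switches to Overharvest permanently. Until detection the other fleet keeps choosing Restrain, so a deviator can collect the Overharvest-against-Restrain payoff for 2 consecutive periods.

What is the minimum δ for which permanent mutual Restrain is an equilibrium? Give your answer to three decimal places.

0.556

The best deviation is to choose Overharvest for all 2 undetected periods, earning 64 each, then 9 forever once detected.
Deviation value: 64(1−δ^2)/(1−δ) + 9δ^2/(1−δ); cooperation value: 47/(1−δ).
IC: 47 ≥ 64(1−δ^2) + 9δ^2 = 64 − 55δ^2.
So δ^2 ≥ 17/55, giving δ ≥ (17/55)^(1/2) ≈ 0.556.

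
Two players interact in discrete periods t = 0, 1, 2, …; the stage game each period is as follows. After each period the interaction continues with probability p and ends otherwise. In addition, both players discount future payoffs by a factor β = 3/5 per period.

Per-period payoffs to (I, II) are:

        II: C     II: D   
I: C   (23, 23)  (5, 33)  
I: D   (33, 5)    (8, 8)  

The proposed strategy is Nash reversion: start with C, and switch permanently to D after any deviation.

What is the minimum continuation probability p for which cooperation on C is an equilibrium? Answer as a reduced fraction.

2/3

With continuation probability p and discount β, the effective per-period discount factor is βp.
Grim-trigger IC: βp ≥ (33−23)/(33−8) = 2/5.
So p ≥ (2/5)/(3/5) = 2/3.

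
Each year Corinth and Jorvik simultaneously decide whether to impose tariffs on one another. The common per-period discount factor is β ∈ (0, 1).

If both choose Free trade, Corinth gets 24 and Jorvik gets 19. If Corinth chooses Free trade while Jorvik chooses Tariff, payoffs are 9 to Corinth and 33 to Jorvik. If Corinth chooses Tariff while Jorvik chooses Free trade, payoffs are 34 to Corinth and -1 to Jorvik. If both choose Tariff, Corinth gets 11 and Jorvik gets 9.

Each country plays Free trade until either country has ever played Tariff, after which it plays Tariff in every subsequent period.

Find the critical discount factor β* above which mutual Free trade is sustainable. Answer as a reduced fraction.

7/12

Corinth's threshold: (34−24)/(34−11) = 10/23.
Jorvik's threshold: (33−19)/(33−9) = 7/12.
10/23 < 7/12, so Jorvik binds and β* = 7/12.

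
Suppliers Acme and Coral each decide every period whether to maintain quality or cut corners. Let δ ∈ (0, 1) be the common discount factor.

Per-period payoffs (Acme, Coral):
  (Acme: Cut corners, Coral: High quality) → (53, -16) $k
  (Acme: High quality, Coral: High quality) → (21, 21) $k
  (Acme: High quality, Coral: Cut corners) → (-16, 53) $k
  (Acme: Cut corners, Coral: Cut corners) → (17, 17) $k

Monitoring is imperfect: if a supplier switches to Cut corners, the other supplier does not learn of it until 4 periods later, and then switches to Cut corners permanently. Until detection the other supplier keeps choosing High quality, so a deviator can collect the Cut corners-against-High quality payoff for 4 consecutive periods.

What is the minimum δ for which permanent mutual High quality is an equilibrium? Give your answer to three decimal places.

The best deviation is to choose Cut corners for all 4 undetected periods, earning 53 each, then 17 forever once detected.
Deviation value: 53(1−δ^4)/(1−δ) + 17δ^4/(1−δ); cooperation value: 21/(1−δ).
IC: 21 ≥ 53(1−δ^4) + 17δ^4 = 53 − 36δ^4.
So δ^4 ≥ 32/36 = 8/9, giving δ ≥ (8/9)^(1/4) ≈ 0.971.

0.971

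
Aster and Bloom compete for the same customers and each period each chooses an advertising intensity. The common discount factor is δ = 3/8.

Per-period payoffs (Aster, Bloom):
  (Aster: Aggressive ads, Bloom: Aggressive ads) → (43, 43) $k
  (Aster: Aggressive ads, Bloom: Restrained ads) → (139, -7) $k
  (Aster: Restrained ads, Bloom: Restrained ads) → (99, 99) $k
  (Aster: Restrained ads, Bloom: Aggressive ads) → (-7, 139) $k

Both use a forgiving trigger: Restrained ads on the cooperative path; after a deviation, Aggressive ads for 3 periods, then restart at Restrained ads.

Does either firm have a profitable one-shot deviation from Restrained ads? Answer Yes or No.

A one-shot deviation gives 139 now, then 43 for 3 periods, then back to 99.
Gain from deviating: (139−99) today; loss: (99−43) in each of the next 3 periods.
No-deviation condition: (99−43)(δ+…+δ^3) ≥ 139−99, i.e. δ+…+δ^3 ≥ 5/7.
At δ = 3/8: δ+…+δ^3 = 0.5684 < 0.7143.
So cooperation is not sustainable.

Yes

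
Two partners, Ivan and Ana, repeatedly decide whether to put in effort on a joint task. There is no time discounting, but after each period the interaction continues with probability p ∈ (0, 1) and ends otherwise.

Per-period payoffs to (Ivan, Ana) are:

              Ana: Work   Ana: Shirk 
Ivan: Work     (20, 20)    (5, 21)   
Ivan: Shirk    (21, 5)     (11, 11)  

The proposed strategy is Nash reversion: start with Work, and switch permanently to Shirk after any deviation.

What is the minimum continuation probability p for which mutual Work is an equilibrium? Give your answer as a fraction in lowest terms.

Expected cooperation value is 20 + p·20 + p²·20 + … = 20/(1−p); deviation gives 21 + p·11/(1−p).
20 ≥ 21(1−p) + 11p ⇒ 10p ≥ 1 ⇒ p ≥ 1/10.

1/10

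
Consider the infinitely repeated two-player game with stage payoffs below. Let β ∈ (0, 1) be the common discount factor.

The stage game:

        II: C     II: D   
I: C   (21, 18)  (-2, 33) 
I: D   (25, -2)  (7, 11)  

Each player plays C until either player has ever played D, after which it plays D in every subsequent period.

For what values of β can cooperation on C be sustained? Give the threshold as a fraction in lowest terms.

For I: deviation gain 25−21 = 4, per-period punishment loss 21−7 = 14. IC gives β ≥ 4/18 = 2/9.
For II: gain 15, loss 7 per period, so β ≥ 15/22.
The tighter constraint is II's, so cooperation needs β ≥ 15/22.

15/22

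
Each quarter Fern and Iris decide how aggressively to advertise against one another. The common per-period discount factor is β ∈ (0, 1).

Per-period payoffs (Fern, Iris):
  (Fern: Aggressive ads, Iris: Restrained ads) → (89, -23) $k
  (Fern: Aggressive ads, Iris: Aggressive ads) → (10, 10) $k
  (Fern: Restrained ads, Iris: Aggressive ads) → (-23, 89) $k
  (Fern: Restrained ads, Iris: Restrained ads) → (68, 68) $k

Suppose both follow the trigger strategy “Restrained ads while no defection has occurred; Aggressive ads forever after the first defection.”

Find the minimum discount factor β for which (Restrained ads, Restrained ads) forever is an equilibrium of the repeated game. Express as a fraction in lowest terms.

Cooperation forever yields 68 each period: 68/(1−β).
Deviating yields 89 once, then 10 forever: 89 + 10β/(1−β).
No profitable deviation requires 68/(1−β) ≥ 89 + 10β/(1−β).
Multiplying by (1−β): 68 ≥ 89(1−β) + 10β = 89 − 79β.
So 79β ≥ 21, i.e. β ≥ 21/79.

21/79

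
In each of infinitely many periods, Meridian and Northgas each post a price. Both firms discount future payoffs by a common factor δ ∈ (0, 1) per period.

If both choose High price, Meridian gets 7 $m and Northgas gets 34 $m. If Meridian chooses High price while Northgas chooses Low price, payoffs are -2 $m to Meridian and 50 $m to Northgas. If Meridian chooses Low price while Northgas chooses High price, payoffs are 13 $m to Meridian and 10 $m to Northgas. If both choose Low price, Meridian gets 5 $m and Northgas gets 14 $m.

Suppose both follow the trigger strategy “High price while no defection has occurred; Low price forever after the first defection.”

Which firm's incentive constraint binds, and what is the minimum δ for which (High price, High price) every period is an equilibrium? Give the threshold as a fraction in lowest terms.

Meridian's threshold: (13−7)/(13−5) = 3/4.
Northgas's threshold: (50−34)/(50−14) = 4/9.
3/4 > 4/9, so Meridian binds and δ* = 3/4.

Meridian; δ ≥ 3/4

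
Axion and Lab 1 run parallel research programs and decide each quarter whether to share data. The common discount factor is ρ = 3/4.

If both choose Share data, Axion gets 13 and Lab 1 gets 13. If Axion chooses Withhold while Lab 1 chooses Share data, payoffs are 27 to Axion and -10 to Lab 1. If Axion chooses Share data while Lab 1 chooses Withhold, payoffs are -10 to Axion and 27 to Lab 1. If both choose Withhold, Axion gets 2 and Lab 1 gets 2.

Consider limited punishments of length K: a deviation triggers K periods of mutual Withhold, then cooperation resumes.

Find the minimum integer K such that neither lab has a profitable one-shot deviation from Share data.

No profitable deviation requires (13−2)(ρ+…+ρ^K) ≥ 27−13, i.e. ρ+…+ρ^K ≥ 14/11 ≈ 1.2727.
With ρ = 3/4, the partial sums are K=1: 0.7500, K=2: 1.3125.
K = 2 is the first length at which the sum reaches 1.2727.

2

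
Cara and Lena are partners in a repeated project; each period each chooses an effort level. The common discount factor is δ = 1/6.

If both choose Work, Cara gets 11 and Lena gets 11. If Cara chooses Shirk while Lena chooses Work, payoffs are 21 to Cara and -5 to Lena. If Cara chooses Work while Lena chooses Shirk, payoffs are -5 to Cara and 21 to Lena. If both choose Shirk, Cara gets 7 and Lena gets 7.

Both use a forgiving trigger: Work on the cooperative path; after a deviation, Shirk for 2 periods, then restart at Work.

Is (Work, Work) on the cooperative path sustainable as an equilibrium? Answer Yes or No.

No

Comparing payoff streams over the 3 periods until play realigns: cooperate → 11(1+δ+…+δ^2); deviate → 21 + 7(δ+…+δ^2).
Cooperation is sustained iff (11−7)(δ+…+δ^2) ≥ 21−11.
δ+…+δ^2 = 1/6·(1−(1/6)^2)/(1−1/6) = 0.1944, and (21−11)/(11−7) = 2.5000.
0.1944 < 2.5000, so cooperation is not sustainable.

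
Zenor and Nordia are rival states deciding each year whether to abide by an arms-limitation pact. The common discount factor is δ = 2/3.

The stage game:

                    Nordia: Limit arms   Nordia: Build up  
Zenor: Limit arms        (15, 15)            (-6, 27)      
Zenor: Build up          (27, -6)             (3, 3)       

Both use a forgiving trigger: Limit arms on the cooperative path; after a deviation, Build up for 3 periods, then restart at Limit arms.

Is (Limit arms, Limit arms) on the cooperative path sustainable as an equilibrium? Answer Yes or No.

IC: δ+…+δ^3 ≥ (27−15)/(15−3) = 1.
At δ = 2/3: partial sum = 1.4074 ≥ 1.0000. Cooperation sustainable.

Yes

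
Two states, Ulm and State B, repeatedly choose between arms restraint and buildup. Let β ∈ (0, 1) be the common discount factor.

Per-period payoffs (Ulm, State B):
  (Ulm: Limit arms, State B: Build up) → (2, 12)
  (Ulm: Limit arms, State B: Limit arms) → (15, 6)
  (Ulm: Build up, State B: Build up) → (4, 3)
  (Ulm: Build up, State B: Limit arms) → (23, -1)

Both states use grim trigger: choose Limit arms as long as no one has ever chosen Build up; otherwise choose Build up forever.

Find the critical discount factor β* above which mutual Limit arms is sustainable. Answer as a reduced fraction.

2/3

Ulm's threshold: (23−15)/(23−4) = 8/19.
State B's threshold: (12−6)/(12−3) = 2/3.
8/19 < 2/3, so State B binds and β* = 2/3.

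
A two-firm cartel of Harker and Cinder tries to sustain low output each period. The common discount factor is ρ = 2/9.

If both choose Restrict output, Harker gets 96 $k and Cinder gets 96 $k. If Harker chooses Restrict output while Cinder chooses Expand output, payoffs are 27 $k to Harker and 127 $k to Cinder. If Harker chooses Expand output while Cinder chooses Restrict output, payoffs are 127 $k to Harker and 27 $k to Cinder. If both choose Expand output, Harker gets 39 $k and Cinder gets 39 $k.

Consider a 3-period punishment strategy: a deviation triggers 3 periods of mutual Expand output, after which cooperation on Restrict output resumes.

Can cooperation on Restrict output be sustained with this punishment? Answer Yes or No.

No

Comparing payoff streams over the 4 periods until play realigns: cooperate → 96(1+ρ+…+ρ^3); deviate → 127 + 39(ρ+…+ρ^3).
Cooperation is sustained iff (96−39)(ρ+…+ρ^3) ≥ 127−96.
ρ+…+ρ^3 = 2/9·(1−(2/9)^3)/(1−2/9) = 0.2826, and (127−96)/(96−39) = 0.5439.
0.2826 < 0.5439, so cooperation is not sustainable.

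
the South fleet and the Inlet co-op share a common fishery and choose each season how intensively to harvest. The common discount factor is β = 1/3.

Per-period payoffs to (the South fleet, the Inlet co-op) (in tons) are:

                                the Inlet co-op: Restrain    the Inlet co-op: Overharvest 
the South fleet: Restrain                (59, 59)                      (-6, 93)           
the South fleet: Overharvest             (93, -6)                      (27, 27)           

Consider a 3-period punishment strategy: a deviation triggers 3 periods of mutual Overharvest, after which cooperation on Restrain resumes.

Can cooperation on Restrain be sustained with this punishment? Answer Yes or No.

A one-shot deviation gives 93 now, then 27 for 3 periods, then back to 59.
Gain from deviating: (93−59) today; loss: (59−27) in each of the next 3 periods.
No-deviation condition: (59−27)(β+…+β^3) ≥ 93−59, i.e. β+…+β^3 ≥ 17/16.
At β = 1/3: β+…+β^3 = 0.4815 < 1.0625.
So cooperation is not sustainable.

No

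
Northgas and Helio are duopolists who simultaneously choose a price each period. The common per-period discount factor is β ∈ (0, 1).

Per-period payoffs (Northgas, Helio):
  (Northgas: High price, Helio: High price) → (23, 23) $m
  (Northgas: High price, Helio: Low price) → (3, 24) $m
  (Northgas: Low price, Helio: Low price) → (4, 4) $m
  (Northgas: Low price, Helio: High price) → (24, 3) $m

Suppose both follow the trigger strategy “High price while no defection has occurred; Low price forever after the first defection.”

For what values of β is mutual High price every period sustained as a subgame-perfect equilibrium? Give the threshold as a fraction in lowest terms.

Cooperation forever yields 23 each period: 23/(1−β).
Deviating yields 24 once, then 4 forever: 24 + 4β/(1−β).
No profitable deviation requires 23/(1−β) ≥ 24 + 4β/(1−β).
Multiplying by (1−β): 23 ≥ 24(1−β) + 4β = 24 − 20β.
So 20β ≥ 1, i.e. β ≥ 1/20.

1/20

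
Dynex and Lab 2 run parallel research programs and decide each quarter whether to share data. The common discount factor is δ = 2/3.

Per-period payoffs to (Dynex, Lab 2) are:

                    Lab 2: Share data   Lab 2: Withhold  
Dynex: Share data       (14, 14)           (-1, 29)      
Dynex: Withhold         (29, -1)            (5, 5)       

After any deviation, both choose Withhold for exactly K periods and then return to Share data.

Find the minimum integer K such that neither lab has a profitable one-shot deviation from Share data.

No profitable deviation requires (14−5)(δ+…+δ^K) ≥ 29−14, i.e. δ+…+δ^K ≥ 5/3 ≈ 1.6667.
With δ = 2/3, the partial sums are K=1: 0.6667, K=2: 1.1111, K=3: 1.4074, K=4: 1.6049, K=5: 1.7366.
K = 5 is the first length at which the sum reaches 1.6667.

5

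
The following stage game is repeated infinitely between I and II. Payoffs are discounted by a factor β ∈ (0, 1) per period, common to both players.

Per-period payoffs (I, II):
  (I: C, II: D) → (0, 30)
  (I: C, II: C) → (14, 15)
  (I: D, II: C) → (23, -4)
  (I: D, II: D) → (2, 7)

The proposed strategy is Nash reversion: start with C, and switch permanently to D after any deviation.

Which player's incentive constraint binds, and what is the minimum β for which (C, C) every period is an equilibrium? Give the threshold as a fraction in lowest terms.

For I: deviation gain 23−14 = 9, per-period punishment loss 14−2 = 12. IC gives β ≥ 9/21 = 3/7.
For II: gain 15, loss 8 per period, so β ≥ 15/23.
The tighter constraint is II's, so cooperation needs β ≥ 15/23.

II; β ≥ 15/23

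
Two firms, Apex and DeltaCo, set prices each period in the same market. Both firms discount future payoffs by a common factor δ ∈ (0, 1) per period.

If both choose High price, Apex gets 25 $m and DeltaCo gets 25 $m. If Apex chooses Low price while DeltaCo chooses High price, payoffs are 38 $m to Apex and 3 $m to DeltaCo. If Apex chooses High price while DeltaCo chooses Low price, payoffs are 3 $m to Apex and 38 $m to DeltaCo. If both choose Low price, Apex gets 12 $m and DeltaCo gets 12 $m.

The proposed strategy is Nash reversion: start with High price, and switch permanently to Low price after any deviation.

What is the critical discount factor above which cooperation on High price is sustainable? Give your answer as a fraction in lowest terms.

One-period gain from deviating is 38 − 25 = 13. The loss is 25 − 12 = 13 in every subsequent period, with present value 13·δ/(1−δ).
Deviation is unprofitable when 13·δ/(1−δ) ≥ 13, i.e. δ/(1−δ) ≥ 1.
Equivalently δ ≥ 13/(13+13) = 1/2.

1/2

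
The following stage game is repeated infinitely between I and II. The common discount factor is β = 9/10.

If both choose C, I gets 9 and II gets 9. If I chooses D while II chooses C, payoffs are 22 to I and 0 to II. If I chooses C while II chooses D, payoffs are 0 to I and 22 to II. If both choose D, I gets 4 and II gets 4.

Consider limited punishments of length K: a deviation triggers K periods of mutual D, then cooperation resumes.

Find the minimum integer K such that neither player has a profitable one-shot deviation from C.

IC: β(1−β^K)/(1−β) ≥ (22−9)/(9−4) = 13/5.
With β = 9/10: need 1 − β^K ≥ 13/5·(1−9/10)/(9/10), i.e. β^K ≤ 0.7111.
Since (9/10)^3 = 0.7290 and (9/10)^4 = 0.6561, the smallest such K is 4.

4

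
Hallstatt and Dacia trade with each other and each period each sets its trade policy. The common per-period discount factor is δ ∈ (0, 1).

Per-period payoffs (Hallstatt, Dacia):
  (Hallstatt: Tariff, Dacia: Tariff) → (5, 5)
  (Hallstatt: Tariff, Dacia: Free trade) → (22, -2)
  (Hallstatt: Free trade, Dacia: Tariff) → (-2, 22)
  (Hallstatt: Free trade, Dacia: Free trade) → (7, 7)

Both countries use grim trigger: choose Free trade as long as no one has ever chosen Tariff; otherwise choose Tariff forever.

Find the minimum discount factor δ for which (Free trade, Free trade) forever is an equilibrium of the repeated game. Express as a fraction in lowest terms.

15/17

7/(1−δ) ≥ 22 + 5δ/(1−δ)
7 ≥ 22 − 17δ
δ ≥ 15/17.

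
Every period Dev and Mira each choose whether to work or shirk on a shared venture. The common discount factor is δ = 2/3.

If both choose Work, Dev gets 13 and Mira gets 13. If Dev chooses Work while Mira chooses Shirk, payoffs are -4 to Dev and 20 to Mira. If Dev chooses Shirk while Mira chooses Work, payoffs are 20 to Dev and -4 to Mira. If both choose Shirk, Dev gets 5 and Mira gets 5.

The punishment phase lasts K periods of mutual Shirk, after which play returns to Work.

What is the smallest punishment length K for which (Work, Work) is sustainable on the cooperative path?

2

No profitable deviation requires (13−5)(δ+…+δ^K) ≥ 20−13, i.e. δ+…+δ^K ≥ 7/8 ≈ 0.8750.
With δ = 2/3, the partial sums are K=1: 0.6667, K=2: 1.1111.
K = 2 is the first length at which the sum reaches 0.8750.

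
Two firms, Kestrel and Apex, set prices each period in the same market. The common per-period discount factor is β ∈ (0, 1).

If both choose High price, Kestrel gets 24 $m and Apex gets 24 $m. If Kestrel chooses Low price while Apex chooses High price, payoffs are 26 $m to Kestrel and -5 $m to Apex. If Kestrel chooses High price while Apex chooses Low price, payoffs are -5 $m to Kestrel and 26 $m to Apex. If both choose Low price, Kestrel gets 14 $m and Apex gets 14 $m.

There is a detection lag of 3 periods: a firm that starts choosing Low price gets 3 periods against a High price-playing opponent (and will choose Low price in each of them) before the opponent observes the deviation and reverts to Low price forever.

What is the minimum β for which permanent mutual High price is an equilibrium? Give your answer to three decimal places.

0.550

The best deviation is to choose Low price for all 3 undetected periods, earning 26 each, then 14 forever once detected.
Deviation value: 26(1−β^3)/(1−β) + 14β^3/(1−β); cooperation value: 24/(1−β).
IC: 24 ≥ 26(1−β^3) + 14β^3 = 26 − 12β^3.
So β^3 ≥ 2/12 = 1/6, giving β ≥ (1/6)^(1/3) ≈ 0.550.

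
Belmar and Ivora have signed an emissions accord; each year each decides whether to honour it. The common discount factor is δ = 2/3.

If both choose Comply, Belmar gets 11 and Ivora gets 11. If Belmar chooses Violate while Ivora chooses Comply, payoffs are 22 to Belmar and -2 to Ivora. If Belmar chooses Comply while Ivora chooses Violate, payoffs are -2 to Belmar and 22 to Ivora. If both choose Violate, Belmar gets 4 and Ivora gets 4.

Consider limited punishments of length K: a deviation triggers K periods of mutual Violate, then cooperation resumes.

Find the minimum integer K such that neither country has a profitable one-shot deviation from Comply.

IC: δ(1−δ^K)/(1−δ) ≥ (22−11)/(11−4) = 11/7.
With δ = 2/3: need 1 − δ^K ≥ 11/7·(1−2/3)/(2/3), i.e. δ^K ≤ 0.2143.
Since (2/3)^3 = 0.2963 and (2/3)^4 = 0.1975, the smallest such K is 4.

4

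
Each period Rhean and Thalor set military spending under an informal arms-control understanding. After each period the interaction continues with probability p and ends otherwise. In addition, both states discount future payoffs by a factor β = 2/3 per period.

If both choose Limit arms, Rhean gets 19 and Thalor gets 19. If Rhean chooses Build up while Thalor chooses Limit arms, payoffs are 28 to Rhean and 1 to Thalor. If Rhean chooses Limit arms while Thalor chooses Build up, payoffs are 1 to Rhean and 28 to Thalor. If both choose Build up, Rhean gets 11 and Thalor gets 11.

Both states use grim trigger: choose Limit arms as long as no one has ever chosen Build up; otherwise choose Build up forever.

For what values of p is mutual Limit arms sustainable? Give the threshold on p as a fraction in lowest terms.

27/34

With continuation probability p and discount β, the effective per-period discount factor is βp.
Grim-trigger IC: βp ≥ (28−19)/(28−11) = 9/17.
So p ≥ (9/17)/(2/3) = 27/34.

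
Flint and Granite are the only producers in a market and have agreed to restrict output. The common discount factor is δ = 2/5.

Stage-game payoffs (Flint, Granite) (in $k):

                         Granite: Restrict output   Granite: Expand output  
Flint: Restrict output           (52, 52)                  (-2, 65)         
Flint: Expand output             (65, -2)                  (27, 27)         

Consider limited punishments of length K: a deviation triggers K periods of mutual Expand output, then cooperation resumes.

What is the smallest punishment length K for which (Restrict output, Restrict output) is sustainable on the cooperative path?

2

Need Σ_{k=1}^{K} δ^k ≥ (65−52)/(52−27) = 0.5200 at δ = 2/5.
At K = 1 the sum is 0.4000 < 0.5200; at K = 2 it is 0.5600 ≥ 0.5200.
So the minimum punishment length is K = 2.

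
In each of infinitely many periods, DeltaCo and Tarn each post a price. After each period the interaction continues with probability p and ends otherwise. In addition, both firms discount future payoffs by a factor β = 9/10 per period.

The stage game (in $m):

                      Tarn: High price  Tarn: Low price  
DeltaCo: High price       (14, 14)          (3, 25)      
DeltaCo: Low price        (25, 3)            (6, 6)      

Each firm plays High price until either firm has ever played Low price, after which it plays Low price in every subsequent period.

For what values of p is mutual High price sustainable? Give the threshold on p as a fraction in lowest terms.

110/171

With continuation probability p and discount β, the effective per-period discount factor is βp.
Grim-trigger IC: βp ≥ (25−14)/(25−6) = 11/19.
So p ≥ (11/19)/(9/10) = 110/171.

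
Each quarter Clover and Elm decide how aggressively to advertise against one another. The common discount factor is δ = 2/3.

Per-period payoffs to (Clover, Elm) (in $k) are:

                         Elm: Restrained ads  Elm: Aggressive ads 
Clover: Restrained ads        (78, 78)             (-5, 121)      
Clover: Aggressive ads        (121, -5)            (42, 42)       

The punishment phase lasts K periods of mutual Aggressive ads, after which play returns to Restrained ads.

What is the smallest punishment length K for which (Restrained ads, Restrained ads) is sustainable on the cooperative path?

3

No profitable deviation requires (78−42)(δ+…+δ^K) ≥ 121−78, i.e. δ+…+δ^K ≥ 43/36 ≈ 1.1944.
With δ = 2/3, the partial sums are K=1: 0.6667, K=2: 1.1111, K=3: 1.4074.
K = 3 is the first length at which the sum reaches 1.1944.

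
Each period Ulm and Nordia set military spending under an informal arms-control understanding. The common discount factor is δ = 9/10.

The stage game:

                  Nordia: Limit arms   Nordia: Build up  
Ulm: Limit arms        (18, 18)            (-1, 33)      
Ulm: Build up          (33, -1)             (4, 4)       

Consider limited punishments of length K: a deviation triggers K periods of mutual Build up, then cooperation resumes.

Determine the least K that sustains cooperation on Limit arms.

2

Need Σ_{k=1}^{K} δ^k ≥ (33−18)/(18−4) = 1.0714 at δ = 9/10.
At K = 1 the sum is 0.9000 < 1.0714; at K = 2 it is 1.7100 ≥ 1.0714.
So the minimum punishment length is K = 2.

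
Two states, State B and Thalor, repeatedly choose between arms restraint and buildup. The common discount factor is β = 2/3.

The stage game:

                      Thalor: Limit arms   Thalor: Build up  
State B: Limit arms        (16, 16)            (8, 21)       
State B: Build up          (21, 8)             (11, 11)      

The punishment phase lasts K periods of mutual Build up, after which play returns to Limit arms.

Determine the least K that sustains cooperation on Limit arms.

2

Need Σ_{k=1}^{K} β^k ≥ (21−16)/(16−11) = 1.0000 at β = 2/3.
At K = 1 the sum is 0.6667 < 1.0000; at K = 2 it is 1.1111 ≥ 1.0000.
So the minimum punishment length is K = 2.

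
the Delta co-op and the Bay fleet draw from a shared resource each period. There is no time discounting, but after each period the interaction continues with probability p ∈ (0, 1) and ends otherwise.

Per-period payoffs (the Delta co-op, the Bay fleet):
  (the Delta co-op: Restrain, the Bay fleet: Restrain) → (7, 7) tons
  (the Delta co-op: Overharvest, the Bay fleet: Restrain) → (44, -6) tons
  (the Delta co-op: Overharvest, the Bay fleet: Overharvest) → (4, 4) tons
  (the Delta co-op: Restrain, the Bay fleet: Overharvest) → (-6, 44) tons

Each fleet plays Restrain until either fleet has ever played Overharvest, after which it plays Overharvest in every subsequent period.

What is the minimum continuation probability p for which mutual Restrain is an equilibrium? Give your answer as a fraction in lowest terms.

Expected cooperation value is 7 + p·7 + p²·7 + … = 7/(1−p); deviation gives 44 + p·4/(1−p).
7 ≥ 44(1−p) + 4p ⇒ 40p ≥ 37 ⇒ p ≥ 37/40.

37/40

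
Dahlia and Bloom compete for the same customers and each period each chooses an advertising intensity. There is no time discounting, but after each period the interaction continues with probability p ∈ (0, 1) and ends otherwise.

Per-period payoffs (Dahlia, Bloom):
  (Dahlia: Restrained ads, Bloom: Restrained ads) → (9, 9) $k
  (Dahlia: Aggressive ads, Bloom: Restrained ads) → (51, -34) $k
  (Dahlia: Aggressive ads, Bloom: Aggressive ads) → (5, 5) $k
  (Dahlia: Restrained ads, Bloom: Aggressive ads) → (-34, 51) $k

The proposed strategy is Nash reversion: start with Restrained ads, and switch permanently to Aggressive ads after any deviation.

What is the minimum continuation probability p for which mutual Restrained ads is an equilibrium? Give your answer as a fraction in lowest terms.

Expected cooperation value is 9 + p·9 + p²·9 + … = 9/(1−p); deviation gives 51 + p·5/(1−p).
9 ≥ 51(1−p) + 5p ⇒ 46p ≥ 42 ⇒ p ≥ 42/46 = 21/23.

21/23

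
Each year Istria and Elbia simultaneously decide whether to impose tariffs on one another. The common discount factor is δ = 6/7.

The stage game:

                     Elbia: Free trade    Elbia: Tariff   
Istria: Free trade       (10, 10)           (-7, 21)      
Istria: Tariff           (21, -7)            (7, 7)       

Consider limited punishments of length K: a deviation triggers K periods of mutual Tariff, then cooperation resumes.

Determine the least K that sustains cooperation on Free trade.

Need Σ_{k=1}^{K} δ^k ≥ (21−10)/(10−7) = 3.6667 at δ = 6/7.
At K = 6 the sum is 3.6206 < 3.6667; at K = 7 it is 3.9605 ≥ 3.6667.
So the minimum punishment length is K = 7.

7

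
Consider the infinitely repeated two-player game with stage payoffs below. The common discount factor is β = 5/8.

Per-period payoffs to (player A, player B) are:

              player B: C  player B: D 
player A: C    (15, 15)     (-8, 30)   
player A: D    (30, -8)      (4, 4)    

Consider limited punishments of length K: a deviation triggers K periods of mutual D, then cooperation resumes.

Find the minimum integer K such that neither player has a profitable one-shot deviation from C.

4

Need Σ_{k=1}^{K} β^k ≥ (30−15)/(15−4) = 1.3636 at β = 5/8.
At K = 3 the sum is 1.2598 < 1.3636; at K = 4 it is 1.4124 ≥ 1.3636.
So the minimum punishment length is K = 4.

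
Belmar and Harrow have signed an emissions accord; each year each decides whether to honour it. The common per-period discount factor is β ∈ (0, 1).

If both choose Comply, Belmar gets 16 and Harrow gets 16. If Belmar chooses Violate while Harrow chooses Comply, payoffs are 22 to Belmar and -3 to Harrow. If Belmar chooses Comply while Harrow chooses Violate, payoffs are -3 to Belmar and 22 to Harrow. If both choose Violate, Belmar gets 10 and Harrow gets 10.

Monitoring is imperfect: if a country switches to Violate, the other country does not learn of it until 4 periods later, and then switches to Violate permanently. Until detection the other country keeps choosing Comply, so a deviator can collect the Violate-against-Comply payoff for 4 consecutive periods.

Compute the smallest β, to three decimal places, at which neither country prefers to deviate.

The best deviation is to choose Violate for all 4 undetected periods, earning 22 each, then 10 forever once detected.
Deviation value: 22(1−β^4)/(1−β) + 10β^4/(1−β); cooperation value: 16/(1−β).
IC: 16 ≥ 22(1−β^4) + 10β^4 = 22 − 12β^4.
So β^4 ≥ 6/12 = 1/2, giving β ≥ (1/2)^(1/4) ≈ 0.841.

0.841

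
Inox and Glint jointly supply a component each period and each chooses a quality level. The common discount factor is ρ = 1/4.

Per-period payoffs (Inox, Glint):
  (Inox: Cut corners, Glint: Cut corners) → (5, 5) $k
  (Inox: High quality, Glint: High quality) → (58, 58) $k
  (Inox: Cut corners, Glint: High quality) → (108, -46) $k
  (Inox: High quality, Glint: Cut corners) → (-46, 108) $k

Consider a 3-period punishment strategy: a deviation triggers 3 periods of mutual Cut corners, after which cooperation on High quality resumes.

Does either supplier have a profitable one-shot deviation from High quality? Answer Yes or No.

Yes

A one-shot deviation gives 108 now, then 5 for 3 periods, then back to 58.
Gain from deviating: (108−58) today; loss: (58−5) in each of the next 3 periods.
No-deviation condition: (58−5)(ρ+…+ρ^3) ≥ 108−58, i.e. ρ+…+ρ^3 ≥ 50/53.
At ρ = 1/4: ρ+…+ρ^3 = 0.3281 < 0.9434.
So cooperation is not sustainable.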